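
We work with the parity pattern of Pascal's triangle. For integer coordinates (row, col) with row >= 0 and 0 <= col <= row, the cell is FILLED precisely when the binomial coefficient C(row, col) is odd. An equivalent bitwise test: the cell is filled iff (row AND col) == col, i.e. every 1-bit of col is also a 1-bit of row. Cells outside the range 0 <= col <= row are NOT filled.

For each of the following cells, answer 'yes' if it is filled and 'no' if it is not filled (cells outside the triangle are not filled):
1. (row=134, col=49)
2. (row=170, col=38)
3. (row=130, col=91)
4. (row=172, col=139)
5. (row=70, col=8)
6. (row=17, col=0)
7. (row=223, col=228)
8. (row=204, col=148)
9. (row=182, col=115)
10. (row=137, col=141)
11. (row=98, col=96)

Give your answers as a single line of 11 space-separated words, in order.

Answer: no no no no no yes no no no no yes

Derivation:
(134,49): row=0b10000110, col=0b110001, row AND col = 0b0 = 0; 0 != 49 -> empty
(170,38): row=0b10101010, col=0b100110, row AND col = 0b100010 = 34; 34 != 38 -> empty
(130,91): row=0b10000010, col=0b1011011, row AND col = 0b10 = 2; 2 != 91 -> empty
(172,139): row=0b10101100, col=0b10001011, row AND col = 0b10001000 = 136; 136 != 139 -> empty
(70,8): row=0b1000110, col=0b1000, row AND col = 0b0 = 0; 0 != 8 -> empty
(17,0): row=0b10001, col=0b0, row AND col = 0b0 = 0; 0 == 0 -> filled
(223,228): col outside [0, 223] -> not filled
(204,148): row=0b11001100, col=0b10010100, row AND col = 0b10000100 = 132; 132 != 148 -> empty
(182,115): row=0b10110110, col=0b1110011, row AND col = 0b110010 = 50; 50 != 115 -> empty
(137,141): col outside [0, 137] -> not filled
(98,96): row=0b1100010, col=0b1100000, row AND col = 0b1100000 = 96; 96 == 96 -> filled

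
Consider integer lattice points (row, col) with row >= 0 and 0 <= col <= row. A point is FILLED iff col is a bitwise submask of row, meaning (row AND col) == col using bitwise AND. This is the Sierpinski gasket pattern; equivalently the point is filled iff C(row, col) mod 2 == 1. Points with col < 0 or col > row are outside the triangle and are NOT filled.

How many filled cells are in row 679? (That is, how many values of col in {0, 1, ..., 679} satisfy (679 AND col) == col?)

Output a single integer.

Answer: 64

Derivation:
679 in binary = 1010100111
popcount(679) = number of 1-bits in 1010100111 = 6
A col c satisfies (679 AND c) == c iff every set bit of c is also set in 679; each of the 6 set bits of 679 can independently be on or off in c.
count = 2^6 = 64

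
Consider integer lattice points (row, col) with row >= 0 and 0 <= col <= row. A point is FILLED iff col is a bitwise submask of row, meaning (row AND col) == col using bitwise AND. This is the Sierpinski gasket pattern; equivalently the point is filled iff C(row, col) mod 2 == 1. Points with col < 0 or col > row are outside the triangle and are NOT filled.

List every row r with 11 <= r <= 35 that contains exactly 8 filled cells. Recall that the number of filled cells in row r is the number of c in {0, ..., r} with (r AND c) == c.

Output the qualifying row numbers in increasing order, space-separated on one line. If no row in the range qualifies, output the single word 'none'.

Answer: 11 13 14 19 21 22 25 26 28 35

Derivation:
Row r has 2^popcount(r) filled cells, so we need popcount(r) = log2(8) = 3.
Scan r = 11..35 and keep those with exactly 3 one-bits:
r=11=1011 popcount=3 -> KEEP
r=12=1100 popcount=2 -> skip
r=13=1101 popcount=3 -> KEEP
r=14=1110 popcount=3 -> KEEP
r=15=1111 popcount=4 -> skip
r=16=10000 popcount=1 -> skip
r=17=10001 popcount=2 -> skip
r=18=10010 popcount=2 -> skip
r=19=10011 popcount=3 -> KEEP
r=20=10100 popcount=2 -> skip
r=21=10101 popcount=3 -> KEEP
r=22=10110 popcount=3 -> KEEP
r=23=10111 popcount=4 -> skip
r=24=11000 popcount=2 -> skip
r=25=11001 popcount=3 -> KEEP
r=26=11010 popcount=3 -> KEEP
r=27=11011 popcount=4 -> skip
r=28=11100 popcount=3 -> KEEP
r=29=11101 popcount=4 -> skip
r=30=11110 popcount=4 -> skip
r=31=11111 popcount=5 -> skip
r=32=100000 popcount=1 -> skip
r=33=100001 popcount=2 -> skip
r=34=100010 popcount=2 -> skip
r=35=100011 popcount=3 -> KEEP
Kept rows: 11 13 14 19 21 22 25 26 28 35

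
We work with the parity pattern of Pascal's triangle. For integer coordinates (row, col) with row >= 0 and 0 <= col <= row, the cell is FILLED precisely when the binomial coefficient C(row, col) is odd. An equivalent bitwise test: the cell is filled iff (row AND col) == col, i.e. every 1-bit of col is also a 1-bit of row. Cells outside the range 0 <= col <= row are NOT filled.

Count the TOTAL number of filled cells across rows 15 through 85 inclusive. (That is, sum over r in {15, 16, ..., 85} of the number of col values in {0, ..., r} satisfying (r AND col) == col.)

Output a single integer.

r15=1111 pc4: +16 =16
r16=10000 pc1: +2 =18
r17=10001 pc2: +4 =22
r18=10010 pc2: +4 =26
r19=10011 pc3: +8 =34
r20=10100 pc2: +4 =38
r21=10101 pc3: +8 =46
r22=10110 pc3: +8 =54
r23=10111 pc4: +16 =70
r24=11000 pc2: +4 =74
r25=11001 pc3: +8 =82
r26=11010 pc3: +8 =90
r27=11011 pc4: +16 =106
r28=11100 pc3: +8 =114
r29=11101 pc4: +16 =130
r30=11110 pc4: +16 =146
r31=11111 pc5: +32 =178
r32=100000 pc1: +2 =180
r33=100001 pc2: +4 =184
r34=100010 pc2: +4 =188
r35=100011 pc3: +8 =196
r36=100100 pc2: +4 =200
r37=100101 pc3: +8 =208
r38=100110 pc3: +8 =216
r39=100111 pc4: +16 =232
r40=101000 pc2: +4 =236
r41=101001 pc3: +8 =244
r42=101010 pc3: +8 =252
r43=101011 pc4: +16 =268
r44=101100 pc3: +8 =276
r45=101101 pc4: +16 =292
r46=101110 pc4: +16 =308
r47=101111 pc5: +32 =340
r48=110000 pc2: +4 =344
r49=110001 pc3: +8 =352
r50=110010 pc3: +8 =360
r51=110011 pc4: +16 =376
r52=110100 pc3: +8 =384
r53=110101 pc4: +16 =400
r54=110110 pc4: +16 =416
r55=110111 pc5: +32 =448
r56=111000 pc3: +8 =456
r57=111001 pc4: +16 =472
r58=111010 pc4: +16 =488
r59=111011 pc5: +32 =520
r60=111100 pc4: +16 =536
r61=111101 pc5: +32 =568
r62=111110 pc5: +32 =600
r63=111111 pc6: +64 =664
r64=1000000 pc1: +2 =666
r65=1000001 pc2: +4 =670
r66=1000010 pc2: +4 =674
r67=1000011 pc3: +8 =682
r68=1000100 pc2: +4 =686
r69=1000101 pc3: +8 =694
r70=1000110 pc3: +8 =702
r71=1000111 pc4: +16 =718
r72=1001000 pc2: +4 =722
r73=1001001 pc3: +8 =730
r74=1001010 pc3: +8 =738
r75=1001011 pc4: +16 =754
r76=1001100 pc3: +8 =762
r77=1001101 pc4: +16 =778
r78=1001110 pc4: +16 =794
r79=1001111 pc5: +32 =826
r80=1010000 pc2: +4 =830
r81=1010001 pc3: +8 =838
r82=1010010 pc3: +8 =846
r83=1010011 pc4: +16 =862
r84=1010100 pc3: +8 =870
r85=1010101 pc4: +16 =886

Answer: 886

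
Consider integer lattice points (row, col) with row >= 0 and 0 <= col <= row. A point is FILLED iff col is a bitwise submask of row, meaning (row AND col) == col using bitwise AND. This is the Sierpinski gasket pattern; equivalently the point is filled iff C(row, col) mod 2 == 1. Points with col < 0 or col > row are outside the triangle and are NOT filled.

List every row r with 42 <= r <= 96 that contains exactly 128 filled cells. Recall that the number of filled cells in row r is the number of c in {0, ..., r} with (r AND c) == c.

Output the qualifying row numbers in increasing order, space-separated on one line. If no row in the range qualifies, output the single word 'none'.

Answer: none

Derivation:
Row r has 2^popcount(r) filled cells, so we need popcount(r) = log2(128) = 7.
Scan r = 42..96 and keep those with exactly 7 one-bits:
r=42=101010 popcount=3 -> skip
r=43=101011 popcount=4 -> skip
r=44=101100 popcount=3 -> skip
r=45=101101 popcount=4 -> skip
r=46=101110 popcount=4 -> skip
r=47=101111 popcount=5 -> skip
r=48=110000 popcount=2 -> skip
r=49=110001 popcount=3 -> skip
r=50=110010 popcount=3 -> skip
r=51=110011 popcount=4 -> skip
r=52=110100 popcount=3 -> skip
r=53=110101 popcount=4 -> skip
r=54=110110 popcount=4 -> skip
r=55=110111 popcount=5 -> skip
r=56=111000 popcount=3 -> skip
r=57=111001 popcount=4 -> skip
r=58=111010 popcount=4 -> skip
r=59=111011 popcount=5 -> skip
r=60=111100 popcount=4 -> skip
r=61=111101 popcount=5 -> skip
r=62=111110 popcount=5 -> skip
r=63=111111 popcount=6 -> skip
r=64=1000000 popcount=1 -> skip
r=65=1000001 popcount=2 -> skip
r=66=1000010 popcount=2 -> skip
r=67=1000011 popcount=3 -> skip
r=68=1000100 popcount=2 -> skip
r=69=1000101 popcount=3 -> skip
r=70=1000110 popcount=3 -> skip
r=71=1000111 popcount=4 -> skip
r=72=1001000 popcount=2 -> skip
r=73=1001001 popcount=3 -> skip
r=74=1001010 popcount=3 -> skip
r=75=1001011 popcount=4 -> skip
r=76=1001100 popcount=3 -> skip
r=77=1001101 popcount=4 -> skip
r=78=1001110 popcount=4 -> skip
r=79=1001111 popcount=5 -> skip
r=80=1010000 popcount=2 -> skip
r=81=1010001 popcount=3 -> skip
r=82=1010010 popcount=3 -> skip
r=83=1010011 popcount=4 -> skip
r=84=1010100 popcount=3 -> skip
r=85=1010101 popcount=4 -> skip
r=86=1010110 popcount=4 -> skip
r=87=1010111 popcount=5 -> skip
r=88=1011000 popcount=3 -> skip
r=89=1011001 popcount=4 -> skip
r=90=1011010 popcount=4 -> skip
r=91=1011011 popcount=5 -> skip
r=92=1011100 popcount=4 -> skip
r=93=1011101 popcount=5 -> skip
r=94=1011110 popcount=5 -> skip
r=95=1011111 popcount=6 -> skip
r=96=1100000 popcount=2 -> skip
Kept rows: none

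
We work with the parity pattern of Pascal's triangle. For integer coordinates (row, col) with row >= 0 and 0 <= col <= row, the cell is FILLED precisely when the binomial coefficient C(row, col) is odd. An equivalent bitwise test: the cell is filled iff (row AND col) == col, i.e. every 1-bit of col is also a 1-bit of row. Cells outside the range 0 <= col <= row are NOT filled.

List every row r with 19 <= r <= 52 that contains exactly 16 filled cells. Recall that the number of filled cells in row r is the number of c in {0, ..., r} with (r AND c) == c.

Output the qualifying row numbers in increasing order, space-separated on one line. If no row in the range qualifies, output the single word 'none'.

Row r has 2^popcount(r) filled cells, so we need popcount(r) = log2(16) = 4.
Scan r = 19..52 and keep those with exactly 4 one-bits:
r=19=10011 popcount=3 -> skip
r=20=10100 popcount=2 -> skip
r=21=10101 popcount=3 -> skip
r=22=10110 popcount=3 -> skip
r=23=10111 popcount=4 -> KEEP
r=24=11000 popcount=2 -> skip
r=25=11001 popcount=3 -> skip
r=26=11010 popcount=3 -> skip
r=27=11011 popcount=4 -> KEEP
r=28=11100 popcount=3 -> skip
r=29=11101 popcount=4 -> KEEP
r=30=11110 popcount=4 -> KEEP
r=31=11111 popcount=5 -> skip
r=32=100000 popcount=1 -> skip
r=33=100001 popcount=2 -> skip
r=34=100010 popcount=2 -> skip
r=35=100011 popcount=3 -> skip
r=36=100100 popcount=2 -> skip
r=37=100101 popcount=3 -> skip
r=38=100110 popcount=3 -> skip
r=39=100111 popcount=4 -> KEEP
r=40=101000 popcount=2 -> skip
r=41=101001 popcount=3 -> skip
r=42=101010 popcount=3 -> skip
r=43=101011 popcount=4 -> KEEP
r=44=101100 popcount=3 -> skip
r=45=101101 popcount=4 -> KEEP
r=46=101110 popcount=4 -> KEEP
r=47=101111 popcount=5 -> skip
r=48=110000 popcount=2 -> skip
r=49=110001 popcount=3 -> skip
r=50=110010 popcount=3 -> skip
r=51=110011 popcount=4 -> KEEP
r=52=110100 popcount=3 -> skip
Kept rows: 23 27 29 30 39 43 45 46 51

Answer: 23 27 29 30 39 43 45 46 51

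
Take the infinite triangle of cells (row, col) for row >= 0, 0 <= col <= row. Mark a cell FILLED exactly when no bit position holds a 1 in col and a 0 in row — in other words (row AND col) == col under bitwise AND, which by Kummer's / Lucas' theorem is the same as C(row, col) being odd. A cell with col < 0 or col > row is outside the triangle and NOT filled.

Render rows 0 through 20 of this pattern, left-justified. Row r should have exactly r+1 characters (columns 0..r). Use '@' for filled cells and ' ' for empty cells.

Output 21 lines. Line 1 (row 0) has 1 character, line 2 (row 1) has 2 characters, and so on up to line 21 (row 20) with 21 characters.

Answer: @
@@
@ @
@@@@
@   @
@@  @@
@ @ @ @
@@@@@@@@
@       @
@@      @@
@ @     @ @
@@@@    @@@@
@   @   @   @
@@  @@  @@  @@
@ @ @ @ @ @ @ @
@@@@@@@@@@@@@@@@
@               @
@@              @@
@ @             @ @
@@@@            @@@@
@   @           @   @

Derivation:
r0=0: @
r1=1: @@
r2=10: @ @
r3=11: @@@@
r4=100: @   @
r5=101: @@  @@
r6=110: @ @ @ @
r7=111: @@@@@@@@
r8=1000: @       @
r9=1001: @@      @@
r10=1010: @ @     @ @
r11=1011: @@@@    @@@@
r12=1100: @   @   @   @
r13=1101: @@  @@  @@  @@
r14=1110: @ @ @ @ @ @ @ @
r15=1111: @@@@@@@@@@@@@@@@
r16=10000: @               @
r17=10001: @@              @@
r18=10010: @ @             @ @
r19=10011: @@@@            @@@@
r20=10100: @   @           @   @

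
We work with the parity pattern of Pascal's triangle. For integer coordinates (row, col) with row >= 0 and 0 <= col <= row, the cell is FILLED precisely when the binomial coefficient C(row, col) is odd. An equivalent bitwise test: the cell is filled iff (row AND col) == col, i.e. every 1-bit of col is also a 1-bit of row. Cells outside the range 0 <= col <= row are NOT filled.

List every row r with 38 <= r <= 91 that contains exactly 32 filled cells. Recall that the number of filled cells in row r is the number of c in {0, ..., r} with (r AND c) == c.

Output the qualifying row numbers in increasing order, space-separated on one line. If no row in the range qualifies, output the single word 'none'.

Answer: 47 55 59 61 62 79 87 91

Derivation:
Row r has 2^popcount(r) filled cells, so we need popcount(r) = log2(32) = 5.
Scan r = 38..91 and keep those with exactly 5 one-bits:
r=38=100110 popcount=3 -> skip
r=39=100111 popcount=4 -> skip
r=40=101000 popcount=2 -> skip
r=41=101001 popcount=3 -> skip
r=42=101010 popcount=3 -> skip
r=43=101011 popcount=4 -> skip
r=44=101100 popcount=3 -> skip
r=45=101101 popcount=4 -> skip
r=46=101110 popcount=4 -> skip
r=47=101111 popcount=5 -> KEEP
r=48=110000 popcount=2 -> skip
r=49=110001 popcount=3 -> skip
r=50=110010 popcount=3 -> skip
r=51=110011 popcount=4 -> skip
r=52=110100 popcount=3 -> skip
r=53=110101 popcount=4 -> skip
r=54=110110 popcount=4 -> skip
r=55=110111 popcount=5 -> KEEP
r=56=111000 popcount=3 -> skip
r=57=111001 popcount=4 -> skip
r=58=111010 popcount=4 -> skip
r=59=111011 popcount=5 -> KEEP
r=60=111100 popcount=4 -> skip
r=61=111101 popcount=5 -> KEEP
r=62=111110 popcount=5 -> KEEP
r=63=111111 popcount=6 -> skip
r=64=1000000 popcount=1 -> skip
r=65=1000001 popcount=2 -> skip
r=66=1000010 popcount=2 -> skip
r=67=1000011 popcount=3 -> skip
r=68=1000100 popcount=2 -> skip
r=69=1000101 popcount=3 -> skip
r=70=1000110 popcount=3 -> skip
r=71=1000111 popcount=4 -> skip
r=72=1001000 popcount=2 -> skip
r=73=1001001 popcount=3 -> skip
r=74=1001010 popcount=3 -> skip
r=75=1001011 popcount=4 -> skip
r=76=1001100 popcount=3 -> skip
r=77=1001101 popcount=4 -> skip
r=78=1001110 popcount=4 -> skip
r=79=1001111 popcount=5 -> KEEP
r=80=1010000 popcount=2 -> skip
r=81=1010001 popcount=3 -> skip
r=82=1010010 popcount=3 -> skip
r=83=1010011 popcount=4 -> skip
r=84=1010100 popcount=3 -> skip
r=85=1010101 popcount=4 -> skip
r=86=1010110 popcount=4 -> skip
r=87=1010111 popcount=5 -> KEEP
r=88=1011000 popcount=3 -> skip
r=89=1011001 popcount=4 -> skip
r=90=1011010 popcount=4 -> skip
r=91=1011011 popcount=5 -> KEEP
Kept rows: 47 55 59 61 62 79 87 91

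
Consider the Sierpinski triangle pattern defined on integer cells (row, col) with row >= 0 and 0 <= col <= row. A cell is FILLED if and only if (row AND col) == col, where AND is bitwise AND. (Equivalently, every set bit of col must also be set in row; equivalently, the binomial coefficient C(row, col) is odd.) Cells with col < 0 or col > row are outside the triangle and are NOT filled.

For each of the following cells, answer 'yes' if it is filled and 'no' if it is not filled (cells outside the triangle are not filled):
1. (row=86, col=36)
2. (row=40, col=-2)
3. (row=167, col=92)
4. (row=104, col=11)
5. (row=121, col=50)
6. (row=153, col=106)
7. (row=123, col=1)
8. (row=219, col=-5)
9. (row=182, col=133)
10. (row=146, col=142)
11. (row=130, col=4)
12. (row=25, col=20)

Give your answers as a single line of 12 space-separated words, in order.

(86,36): row=0b1010110, col=0b100100, row AND col = 0b100 = 4; 4 != 36 -> empty
(40,-2): col outside [0, 40] -> not filled
(167,92): row=0b10100111, col=0b1011100, row AND col = 0b100 = 4; 4 != 92 -> empty
(104,11): row=0b1101000, col=0b1011, row AND col = 0b1000 = 8; 8 != 11 -> empty
(121,50): row=0b1111001, col=0b110010, row AND col = 0b110000 = 48; 48 != 50 -> empty
(153,106): row=0b10011001, col=0b1101010, row AND col = 0b1000 = 8; 8 != 106 -> empty
(123,1): row=0b1111011, col=0b1, row AND col = 0b1 = 1; 1 == 1 -> filled
(219,-5): col outside [0, 219] -> not filled
(182,133): row=0b10110110, col=0b10000101, row AND col = 0b10000100 = 132; 132 != 133 -> empty
(146,142): row=0b10010010, col=0b10001110, row AND col = 0b10000010 = 130; 130 != 142 -> empty
(130,4): row=0b10000010, col=0b100, row AND col = 0b0 = 0; 0 != 4 -> empty
(25,20): row=0b11001, col=0b10100, row AND col = 0b10000 = 16; 16 != 20 -> empty

Answer: no no no no no no yes no no no no no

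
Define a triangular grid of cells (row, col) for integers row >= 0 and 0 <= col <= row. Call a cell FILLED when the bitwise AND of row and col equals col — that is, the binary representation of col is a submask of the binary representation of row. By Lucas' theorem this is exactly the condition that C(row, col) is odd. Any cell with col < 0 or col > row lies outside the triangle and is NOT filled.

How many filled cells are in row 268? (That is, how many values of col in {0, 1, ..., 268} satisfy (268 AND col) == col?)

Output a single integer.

Answer: 8

Derivation:
268 in binary = 100001100
popcount(268) = number of 1-bits in 100001100 = 3
A col c satisfies (268 AND c) == c iff every set bit of c is also set in 268; each of the 3 set bits of 268 can independently be on or off in c.
count = 2^3 = 8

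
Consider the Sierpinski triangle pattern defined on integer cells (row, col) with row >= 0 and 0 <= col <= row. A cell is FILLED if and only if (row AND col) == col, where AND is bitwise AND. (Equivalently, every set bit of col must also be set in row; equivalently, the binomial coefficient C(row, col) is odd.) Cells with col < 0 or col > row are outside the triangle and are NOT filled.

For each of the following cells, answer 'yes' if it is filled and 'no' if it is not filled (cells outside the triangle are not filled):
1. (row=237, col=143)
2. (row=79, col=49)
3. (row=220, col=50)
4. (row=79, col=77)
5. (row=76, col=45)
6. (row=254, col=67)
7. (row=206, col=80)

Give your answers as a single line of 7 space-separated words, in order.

Answer: no no no yes no no no

Derivation:
(237,143): row=0b11101101, col=0b10001111, row AND col = 0b10001101 = 141; 141 != 143 -> empty
(79,49): row=0b1001111, col=0b110001, row AND col = 0b1 = 1; 1 != 49 -> empty
(220,50): row=0b11011100, col=0b110010, row AND col = 0b10000 = 16; 16 != 50 -> empty
(79,77): row=0b1001111, col=0b1001101, row AND col = 0b1001101 = 77; 77 == 77 -> filled
(76,45): row=0b1001100, col=0b101101, row AND col = 0b1100 = 12; 12 != 45 -> empty
(254,67): row=0b11111110, col=0b1000011, row AND col = 0b1000010 = 66; 66 != 67 -> empty
(206,80): row=0b11001110, col=0b1010000, row AND col = 0b1000000 = 64; 64 != 80 -> empty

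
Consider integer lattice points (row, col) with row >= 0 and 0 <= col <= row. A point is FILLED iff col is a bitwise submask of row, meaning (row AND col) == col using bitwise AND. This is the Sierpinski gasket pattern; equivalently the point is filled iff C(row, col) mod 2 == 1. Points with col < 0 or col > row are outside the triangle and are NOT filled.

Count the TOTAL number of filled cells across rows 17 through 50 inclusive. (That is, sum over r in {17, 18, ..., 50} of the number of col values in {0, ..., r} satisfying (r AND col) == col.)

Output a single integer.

Answer: 342

Derivation:
r17=10001 pc2: +4 =4
r18=10010 pc2: +4 =8
r19=10011 pc3: +8 =16
r20=10100 pc2: +4 =20
r21=10101 pc3: +8 =28
r22=10110 pc3: +8 =36
r23=10111 pc4: +16 =52
r24=11000 pc2: +4 =56
r25=11001 pc3: +8 =64
r26=11010 pc3: +8 =72
r27=11011 pc4: +16 =88
r28=11100 pc3: +8 =96
r29=11101 pc4: +16 =112
r30=11110 pc4: +16 =128
r31=11111 pc5: +32 =160
r32=100000 pc1: +2 =162
r33=100001 pc2: +4 =166
r34=100010 pc2: +4 =170
r35=100011 pc3: +8 =178
r36=100100 pc2: +4 =182
r37=100101 pc3: +8 =190
r38=100110 pc3: +8 =198
r39=100111 pc4: +16 =214
r40=101000 pc2: +4 =218
r41=101001 pc3: +8 =226
r42=101010 pc3: +8 =234
r43=101011 pc4: +16 =250
r44=101100 pc3: +8 =258
r45=101101 pc4: +16 =274
r46=101110 pc4: +16 =290
r47=101111 pc5: +32 =322
r48=110000 pc2: +4 =326
r49=110001 pc3: +8 =334
r50=110010 pc3: +8 =342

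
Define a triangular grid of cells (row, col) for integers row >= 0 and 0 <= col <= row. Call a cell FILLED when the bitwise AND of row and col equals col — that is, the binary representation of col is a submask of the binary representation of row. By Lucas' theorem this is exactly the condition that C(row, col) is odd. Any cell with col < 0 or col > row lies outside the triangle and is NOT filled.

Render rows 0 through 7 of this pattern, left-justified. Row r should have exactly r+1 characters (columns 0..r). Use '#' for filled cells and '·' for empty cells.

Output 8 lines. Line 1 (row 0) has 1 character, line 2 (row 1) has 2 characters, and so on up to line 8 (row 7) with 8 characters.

r0=0: #
r1=1: ##
r2=10: #·#
r3=11: ####
r4=100: #···#
r5=101: ##··##
r6=110: #·#·#·#
r7=111: ########

Answer: #
##
#·#
####
#···#
##··##
#·#·#·#
########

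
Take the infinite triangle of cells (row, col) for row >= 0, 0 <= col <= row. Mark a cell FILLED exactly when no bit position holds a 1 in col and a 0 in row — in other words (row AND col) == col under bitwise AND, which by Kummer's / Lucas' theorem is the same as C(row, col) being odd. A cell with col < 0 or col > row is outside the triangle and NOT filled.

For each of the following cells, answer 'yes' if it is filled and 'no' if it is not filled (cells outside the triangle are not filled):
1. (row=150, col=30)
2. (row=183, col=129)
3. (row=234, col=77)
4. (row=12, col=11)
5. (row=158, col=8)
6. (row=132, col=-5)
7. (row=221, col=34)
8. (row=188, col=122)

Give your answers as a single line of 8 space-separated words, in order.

(150,30): row=0b10010110, col=0b11110, row AND col = 0b10110 = 22; 22 != 30 -> empty
(183,129): row=0b10110111, col=0b10000001, row AND col = 0b10000001 = 129; 129 == 129 -> filled
(234,77): row=0b11101010, col=0b1001101, row AND col = 0b1001000 = 72; 72 != 77 -> empty
(12,11): row=0b1100, col=0b1011, row AND col = 0b1000 = 8; 8 != 11 -> empty
(158,8): row=0b10011110, col=0b1000, row AND col = 0b1000 = 8; 8 == 8 -> filled
(132,-5): col outside [0, 132] -> not filled
(221,34): row=0b11011101, col=0b100010, row AND col = 0b0 = 0; 0 != 34 -> empty
(188,122): row=0b10111100, col=0b1111010, row AND col = 0b111000 = 56; 56 != 122 -> empty

Answer: no yes no no yes no no no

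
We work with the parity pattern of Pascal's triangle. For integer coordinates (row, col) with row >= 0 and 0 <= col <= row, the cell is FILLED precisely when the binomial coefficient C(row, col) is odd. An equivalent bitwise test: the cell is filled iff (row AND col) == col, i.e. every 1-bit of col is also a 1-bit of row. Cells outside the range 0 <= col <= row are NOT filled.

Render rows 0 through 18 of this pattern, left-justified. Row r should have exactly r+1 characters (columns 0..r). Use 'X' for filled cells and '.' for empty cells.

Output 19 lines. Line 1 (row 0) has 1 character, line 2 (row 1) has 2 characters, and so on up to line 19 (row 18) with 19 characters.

r0=0: X
r1=1: XX
r2=10: X.X
r3=11: XXXX
r4=100: X...X
r5=101: XX..XX
r6=110: X.X.X.X
r7=111: XXXXXXXX
r8=1000: X.......X
r9=1001: XX......XX
r10=1010: X.X.....X.X
r11=1011: XXXX....XXXX
r12=1100: X...X...X...X
r13=1101: XX..XX..XX..XX
r14=1110: X.X.X.X.X.X.X.X
r15=1111: XXXXXXXXXXXXXXXX
r16=10000: X...............X
r17=10001: XX..............XX
r18=10010: X.X.............X.X

Answer: X
XX
X.X
XXXX
X...X
XX..XX
X.X.X.X
XXXXXXXX
X.......X
XX......XX
X.X.....X.X
XXXX....XXXX
X...X...X...X
XX..XX..XX..XX
X.X.X.X.X.X.X.X
XXXXXXXXXXXXXXXX
X...............X
XX..............XX
X.X.............X.X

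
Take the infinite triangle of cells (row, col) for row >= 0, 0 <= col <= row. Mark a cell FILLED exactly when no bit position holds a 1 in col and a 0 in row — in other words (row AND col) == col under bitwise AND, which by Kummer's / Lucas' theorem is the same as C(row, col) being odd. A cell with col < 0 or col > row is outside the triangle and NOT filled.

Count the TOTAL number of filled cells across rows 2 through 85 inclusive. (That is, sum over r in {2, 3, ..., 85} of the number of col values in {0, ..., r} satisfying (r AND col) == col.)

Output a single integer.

r2=10 pc1: +2 =2
r3=11 pc2: +4 =6
r4=100 pc1: +2 =8
r5=101 pc2: +4 =12
r6=110 pc2: +4 =16
r7=111 pc3: +8 =24
r8=1000 pc1: +2 =26
r9=1001 pc2: +4 =30
r10=1010 pc2: +4 =34
r11=1011 pc3: +8 =42
r12=1100 pc2: +4 =46
r13=1101 pc3: +8 =54
r14=1110 pc3: +8 =62
r15=1111 pc4: +16 =78
r16=10000 pc1: +2 =80
r17=10001 pc2: +4 =84
r18=10010 pc2: +4 =88
r19=10011 pc3: +8 =96
r20=10100 pc2: +4 =100
r21=10101 pc3: +8 =108
r22=10110 pc3: +8 =116
r23=10111 pc4: +16 =132
r24=11000 pc2: +4 =136
r25=11001 pc3: +8 =144
r26=11010 pc3: +8 =152
r27=11011 pc4: +16 =168
r28=11100 pc3: +8 =176
r29=11101 pc4: +16 =192
r30=11110 pc4: +16 =208
r31=11111 pc5: +32 =240
r32=100000 pc1: +2 =242
r33=100001 pc2: +4 =246
r34=100010 pc2: +4 =250
r35=100011 pc3: +8 =258
r36=100100 pc2: +4 =262
r37=100101 pc3: +8 =270
r38=100110 pc3: +8 =278
r39=100111 pc4: +16 =294
r40=101000 pc2: +4 =298
r41=101001 pc3: +8 =306
r42=101010 pc3: +8 =314
r43=101011 pc4: +16 =330
r44=101100 pc3: +8 =338
r45=101101 pc4: +16 =354
r46=101110 pc4: +16 =370
r47=101111 pc5: +32 =402
r48=110000 pc2: +4 =406
r49=110001 pc3: +8 =414
r50=110010 pc3: +8 =422
r51=110011 pc4: +16 =438
r52=110100 pc3: +8 =446
r53=110101 pc4: +16 =462
r54=110110 pc4: +16 =478
r55=110111 pc5: +32 =510
r56=111000 pc3: +8 =518
r57=111001 pc4: +16 =534
r58=111010 pc4: +16 =550
r59=111011 pc5: +32 =582
r60=111100 pc4: +16 =598
r61=111101 pc5: +32 =630
r62=111110 pc5: +32 =662
r63=111111 pc6: +64 =726
r64=1000000 pc1: +2 =728
r65=1000001 pc2: +4 =732
r66=1000010 pc2: +4 =736
r67=1000011 pc3: +8 =744
r68=1000100 pc2: +4 =748
r69=1000101 pc3: +8 =756
r70=1000110 pc3: +8 =764
r71=1000111 pc4: +16 =780
r72=1001000 pc2: +4 =784
r73=1001001 pc3: +8 =792
r74=1001010 pc3: +8 =800
r75=1001011 pc4: +16 =816
r76=1001100 pc3: +8 =824
r77=1001101 pc4: +16 =840
r78=1001110 pc4: +16 =856
r79=1001111 pc5: +32 =888
r80=1010000 pc2: +4 =892
r81=1010001 pc3: +8 =900
r82=1010010 pc3: +8 =908
r83=1010011 pc4: +16 =924
r84=1010100 pc3: +8 =932
r85=1010101 pc4: +16 =948

Answer: 948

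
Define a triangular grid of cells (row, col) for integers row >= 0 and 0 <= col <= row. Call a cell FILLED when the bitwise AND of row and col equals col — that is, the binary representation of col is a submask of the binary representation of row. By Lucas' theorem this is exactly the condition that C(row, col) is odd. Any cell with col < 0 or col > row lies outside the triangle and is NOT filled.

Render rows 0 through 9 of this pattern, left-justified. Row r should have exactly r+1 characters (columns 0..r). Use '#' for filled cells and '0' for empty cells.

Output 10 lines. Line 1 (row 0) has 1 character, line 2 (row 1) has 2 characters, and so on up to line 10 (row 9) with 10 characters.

r0=0: #
r1=1: ##
r2=10: #0#
r3=11: ####
r4=100: #000#
r5=101: ##00##
r6=110: #0#0#0#
r7=111: ########
r8=1000: #0000000#
r9=1001: ##000000##

Answer: #
##
#0#
####
#000#
##00##
#0#0#0#
########
#0000000#
##000000##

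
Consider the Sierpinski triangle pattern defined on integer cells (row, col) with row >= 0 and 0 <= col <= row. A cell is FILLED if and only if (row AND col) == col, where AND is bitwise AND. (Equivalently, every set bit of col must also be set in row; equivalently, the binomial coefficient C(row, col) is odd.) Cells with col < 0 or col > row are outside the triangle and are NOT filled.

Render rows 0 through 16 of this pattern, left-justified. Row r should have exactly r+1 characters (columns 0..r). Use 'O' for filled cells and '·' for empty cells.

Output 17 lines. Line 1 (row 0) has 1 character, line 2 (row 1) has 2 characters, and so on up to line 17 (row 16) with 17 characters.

r0=0: O
r1=1: OO
r2=10: O·O
r3=11: OOOO
r4=100: O···O
r5=101: OO··OO
r6=110: O·O·O·O
r7=111: OOOOOOOO
r8=1000: O·······O
r9=1001: OO······OO
r10=1010: O·O·····O·O
r11=1011: OOOO····OOOO
r12=1100: O···O···O···O
r13=1101: OO··OO··OO··OO
r14=1110: O·O·O·O·O·O·O·O
r15=1111: OOOOOOOOOOOOOOOO
r16=10000: O···············O

Answer: O
OO
O·O
OOOO
O···O
OO··OO
O·O·O·O
OOOOOOOO
O·······O
OO······OO
O·O·····O·O
OOOO····OOOO
O···O···O···O
OO··OO··OO··OO
O·O·O·O·O·O·O·O
OOOOOOOOOOOOOOOO
O···············O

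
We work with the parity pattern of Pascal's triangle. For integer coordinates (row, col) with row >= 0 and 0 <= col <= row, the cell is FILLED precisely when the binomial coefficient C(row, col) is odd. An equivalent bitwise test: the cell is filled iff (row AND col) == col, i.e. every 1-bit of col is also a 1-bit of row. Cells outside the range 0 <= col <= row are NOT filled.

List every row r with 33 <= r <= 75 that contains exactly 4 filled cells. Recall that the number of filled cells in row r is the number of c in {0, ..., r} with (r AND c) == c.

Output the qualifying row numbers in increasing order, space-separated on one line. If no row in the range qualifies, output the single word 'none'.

Answer: 33 34 36 40 48 65 66 68 72

Derivation:
Row r has 2^popcount(r) filled cells, so we need popcount(r) = log2(4) = 2.
Scan r = 33..75 and keep those with exactly 2 one-bits:
r=33=100001 popcount=2 -> KEEP
r=34=100010 popcount=2 -> KEEP
r=35=100011 popcount=3 -> skip
r=36=100100 popcount=2 -> KEEP
r=37=100101 popcount=3 -> skip
r=38=100110 popcount=3 -> skip
r=39=100111 popcount=4 -> skip
r=40=101000 popcount=2 -> KEEP
r=41=101001 popcount=3 -> skip
r=42=101010 popcount=3 -> skip
r=43=101011 popcount=4 -> skip
r=44=101100 popcount=3 -> skip
r=45=101101 popcount=4 -> skip
r=46=101110 popcount=4 -> skip
r=47=101111 popcount=5 -> skip
r=48=110000 popcount=2 -> KEEP
r=49=110001 popcount=3 -> skip
r=50=110010 popcount=3 -> skip
r=51=110011 popcount=4 -> skip
r=52=110100 popcount=3 -> skip
r=53=110101 popcount=4 -> skip
r=54=110110 popcount=4 -> skip
r=55=110111 popcount=5 -> skip
r=56=111000 popcount=3 -> skip
r=57=111001 popcount=4 -> skip
r=58=111010 popcount=4 -> skip
r=59=111011 popcount=5 -> skip
r=60=111100 popcount=4 -> skip
r=61=111101 popcount=5 -> skip
r=62=111110 popcount=5 -> skip
r=63=111111 popcount=6 -> skip
r=64=1000000 popcount=1 -> skip
r=65=1000001 popcount=2 -> KEEP
r=66=1000010 popcount=2 -> KEEP
r=67=1000011 popcount=3 -> skip
r=68=1000100 popcount=2 -> KEEP
r=69=1000101 popcount=3 -> skip
r=70=1000110 popcount=3 -> skip
r=71=1000111 popcount=4 -> skip
r=72=1001000 popcount=2 -> KEEP
r=73=1001001 popcount=3 -> skip
r=74=1001010 popcount=3 -> skip
r=75=1001011 popcount=4 -> skip
Kept rows: 33 34 36 40 48 65 66 68 72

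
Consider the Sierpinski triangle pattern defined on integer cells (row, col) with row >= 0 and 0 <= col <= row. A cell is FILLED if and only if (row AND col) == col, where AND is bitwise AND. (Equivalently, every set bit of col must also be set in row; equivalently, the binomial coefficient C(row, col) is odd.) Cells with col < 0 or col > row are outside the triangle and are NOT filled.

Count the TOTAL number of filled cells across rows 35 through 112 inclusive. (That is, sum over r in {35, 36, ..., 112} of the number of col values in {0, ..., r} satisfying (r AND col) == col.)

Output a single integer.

Answer: 1294

Derivation:
r35=100011 pc3: +8 =8
r36=100100 pc2: +4 =12
r37=100101 pc3: +8 =20
r38=100110 pc3: +8 =28
r39=100111 pc4: +16 =44
r40=101000 pc2: +4 =48
r41=101001 pc3: +8 =56
r42=101010 pc3: +8 =64
r43=101011 pc4: +16 =80
r44=101100 pc3: +8 =88
r45=101101 pc4: +16 =104
r46=101110 pc4: +16 =120
r47=101111 pc5: +32 =152
r48=110000 pc2: +4 =156
r49=110001 pc3: +8 =164
r50=110010 pc3: +8 =172
r51=110011 pc4: +16 =188
r52=110100 pc3: +8 =196
r53=110101 pc4: +16 =212
r54=110110 pc4: +16 =228
r55=110111 pc5: +32 =260
r56=111000 pc3: +8 =268
r57=111001 pc4: +16 =284
r58=111010 pc4: +16 =300
r59=111011 pc5: +32 =332
r60=111100 pc4: +16 =348
r61=111101 pc5: +32 =380
r62=111110 pc5: +32 =412
r63=111111 pc6: +64 =476
r64=1000000 pc1: +2 =478
r65=1000001 pc2: +4 =482
r66=1000010 pc2: +4 =486
r67=1000011 pc3: +8 =494
r68=1000100 pc2: +4 =498
r69=1000101 pc3: +8 =506
r70=1000110 pc3: +8 =514
r71=1000111 pc4: +16 =530
r72=1001000 pc2: +4 =534
r73=1001001 pc3: +8 =542
r74=1001010 pc3: +8 =550
r75=1001011 pc4: +16 =566
r76=1001100 pc3: +8 =574
r77=1001101 pc4: +16 =590
r78=1001110 pc4: +16 =606
r79=1001111 pc5: +32 =638
r80=1010000 pc2: +4 =642
r81=1010001 pc3: +8 =650
r82=1010010 pc3: +8 =658
r83=1010011 pc4: +16 =674
r84=1010100 pc3: +8 =682
r85=1010101 pc4: +16 =698
r86=1010110 pc4: +16 =714
r87=1010111 pc5: +32 =746
r88=1011000 pc3: +8 =754
r89=1011001 pc4: +16 =770
r90=1011010 pc4: +16 =786
r91=1011011 pc5: +32 =818
r92=1011100 pc4: +16 =834
r93=1011101 pc5: +32 =866
r94=1011110 pc5: +32 =898
r95=1011111 pc6: +64 =962
r96=1100000 pc2: +4 =966
r97=1100001 pc3: +8 =974
r98=1100010 pc3: +8 =982
r99=1100011 pc4: +16 =998
r100=1100100 pc3: +8 =1006
r101=1100101 pc4: +16 =1022
r102=1100110 pc4: +16 =1038
r103=1100111 pc5: +32 =1070
r104=1101000 pc3: +8 =1078
r105=1101001 pc4: +16 =1094
r106=1101010 pc4: +16 =1110
r107=1101011 pc5: +32 =1142
r108=1101100 pc4: +16 =1158
r109=1101101 pc5: +32 =1190
r110=1101110 pc5: +32 =1222
r111=1101111 pc6: +64 =1286
r112=1110000 pc3: +8 =1294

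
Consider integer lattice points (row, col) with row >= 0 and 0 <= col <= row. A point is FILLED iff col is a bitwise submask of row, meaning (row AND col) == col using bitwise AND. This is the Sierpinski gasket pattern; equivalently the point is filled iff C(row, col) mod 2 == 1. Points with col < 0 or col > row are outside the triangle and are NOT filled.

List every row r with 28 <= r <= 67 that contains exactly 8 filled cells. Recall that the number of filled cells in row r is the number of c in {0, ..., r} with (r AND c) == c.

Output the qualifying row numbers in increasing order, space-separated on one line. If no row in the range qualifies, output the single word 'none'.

Row r has 2^popcount(r) filled cells, so we need popcount(r) = log2(8) = 3.
Scan r = 28..67 and keep those with exactly 3 one-bits:
r=28=11100 popcount=3 -> KEEP
r=29=11101 popcount=4 -> skip
r=30=11110 popcount=4 -> skip
r=31=11111 popcount=5 -> skip
r=32=100000 popcount=1 -> skip
r=33=100001 popcount=2 -> skip
r=34=100010 popcount=2 -> skip
r=35=100011 popcount=3 -> KEEP
r=36=100100 popcount=2 -> skip
r=37=100101 popcount=3 -> KEEP
r=38=100110 popcount=3 -> KEEP
r=39=100111 popcount=4 -> skip
r=40=101000 popcount=2 -> skip
r=41=101001 popcount=3 -> KEEP
r=42=101010 popcount=3 -> KEEP
r=43=101011 popcount=4 -> skip
r=44=101100 popcount=3 -> KEEP
r=45=101101 popcount=4 -> skip
r=46=101110 popcount=4 -> skip
r=47=101111 popcount=5 -> skip
r=48=110000 popcount=2 -> skip
r=49=110001 popcount=3 -> KEEP
r=50=110010 popcount=3 -> KEEP
r=51=110011 popcount=4 -> skip
r=52=110100 popcount=3 -> KEEP
r=53=110101 popcount=4 -> skip
r=54=110110 popcount=4 -> skip
r=55=110111 popcount=5 -> skip
r=56=111000 popcount=3 -> KEEP
r=57=111001 popcount=4 -> skip
r=58=111010 popcount=4 -> skip
r=59=111011 popcount=5 -> skip
r=60=111100 popcount=4 -> skip
r=61=111101 popcount=5 -> skip
r=62=111110 popcount=5 -> skip
r=63=111111 popcount=6 -> skip
r=64=1000000 popcount=1 -> skip
r=65=1000001 popcount=2 -> skip
r=66=1000010 popcount=2 -> skip
r=67=1000011 popcount=3 -> KEEP
Kept rows: 28 35 37 38 41 42 44 49 50 52 56 67

Answer: 28 35 37 38 41 42 44 49 50 52 56 67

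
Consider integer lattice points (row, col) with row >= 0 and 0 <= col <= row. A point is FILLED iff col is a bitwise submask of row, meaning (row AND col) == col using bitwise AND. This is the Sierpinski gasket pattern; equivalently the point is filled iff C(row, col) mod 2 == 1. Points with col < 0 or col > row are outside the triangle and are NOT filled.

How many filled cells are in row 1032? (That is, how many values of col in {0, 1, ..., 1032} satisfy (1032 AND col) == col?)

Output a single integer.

1032 in binary = 10000001000
popcount(1032) = number of 1-bits in 10000001000 = 2
A col c satisfies (1032 AND c) == c iff every set bit of c is also set in 1032; each of the 2 set bits of 1032 can independently be on or off in c.
count = 2^2 = 4

Answer: 4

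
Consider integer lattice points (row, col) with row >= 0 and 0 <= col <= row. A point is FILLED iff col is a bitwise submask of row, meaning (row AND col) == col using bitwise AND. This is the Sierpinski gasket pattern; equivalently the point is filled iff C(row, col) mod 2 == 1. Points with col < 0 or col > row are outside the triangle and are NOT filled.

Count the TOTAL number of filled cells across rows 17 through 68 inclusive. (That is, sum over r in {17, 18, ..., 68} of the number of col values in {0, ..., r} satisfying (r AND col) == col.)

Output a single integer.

Answer: 668

Derivation:
r17=10001 pc2: +4 =4
r18=10010 pc2: +4 =8
r19=10011 pc3: +8 =16
r20=10100 pc2: +4 =20
r21=10101 pc3: +8 =28
r22=10110 pc3: +8 =36
r23=10111 pc4: +16 =52
r24=11000 pc2: +4 =56
r25=11001 pc3: +8 =64
r26=11010 pc3: +8 =72
r27=11011 pc4: +16 =88
r28=11100 pc3: +8 =96
r29=11101 pc4: +16 =112
r30=11110 pc4: +16 =128
r31=11111 pc5: +32 =160
r32=100000 pc1: +2 =162
r33=100001 pc2: +4 =166
r34=100010 pc2: +4 =170
r35=100011 pc3: +8 =178
r36=100100 pc2: +4 =182
r37=100101 pc3: +8 =190
r38=100110 pc3: +8 =198
r39=100111 pc4: +16 =214
r40=101000 pc2: +4 =218
r41=101001 pc3: +8 =226
r42=101010 pc3: +8 =234
r43=101011 pc4: +16 =250
r44=101100 pc3: +8 =258
r45=101101 pc4: +16 =274
r46=101110 pc4: +16 =290
r47=101111 pc5: +32 =322
r48=110000 pc2: +4 =326
r49=110001 pc3: +8 =334
r50=110010 pc3: +8 =342
r51=110011 pc4: +16 =358
r52=110100 pc3: +8 =366
r53=110101 pc4: +16 =382
r54=110110 pc4: +16 =398
r55=110111 pc5: +32 =430
r56=111000 pc3: +8 =438
r57=111001 pc4: +16 =454
r58=111010 pc4: +16 =470
r59=111011 pc5: +32 =502
r60=111100 pc4: +16 =518
r61=111101 pc5: +32 =550
r62=111110 pc5: +32 =582
r63=111111 pc6: +64 =646
r64=1000000 pc1: +2 =648
r65=1000001 pc2: +4 =652
r66=1000010 pc2: +4 =656
r67=1000011 pc3: +8 =664
r68=1000100 pc2: +4 =668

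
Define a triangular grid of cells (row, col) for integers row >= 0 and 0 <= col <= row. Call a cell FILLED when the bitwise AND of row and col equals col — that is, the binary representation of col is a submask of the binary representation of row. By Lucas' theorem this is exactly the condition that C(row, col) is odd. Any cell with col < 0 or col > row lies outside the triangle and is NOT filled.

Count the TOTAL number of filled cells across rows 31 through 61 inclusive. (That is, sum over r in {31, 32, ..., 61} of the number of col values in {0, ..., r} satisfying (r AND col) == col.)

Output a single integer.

r31=11111 pc5: +32 =32
r32=100000 pc1: +2 =34
r33=100001 pc2: +4 =38
r34=100010 pc2: +4 =42
r35=100011 pc3: +8 =50
r36=100100 pc2: +4 =54
r37=100101 pc3: +8 =62
r38=100110 pc3: +8 =70
r39=100111 pc4: +16 =86
r40=101000 pc2: +4 =90
r41=101001 pc3: +8 =98
r42=101010 pc3: +8 =106
r43=101011 pc4: +16 =122
r44=101100 pc3: +8 =130
r45=101101 pc4: +16 =146
r46=101110 pc4: +16 =162
r47=101111 pc5: +32 =194
r48=110000 pc2: +4 =198
r49=110001 pc3: +8 =206
r50=110010 pc3: +8 =214
r51=110011 pc4: +16 =230
r52=110100 pc3: +8 =238
r53=110101 pc4: +16 =254
r54=110110 pc4: +16 =270
r55=110111 pc5: +32 =302
r56=111000 pc3: +8 =310
r57=111001 pc4: +16 =326
r58=111010 pc4: +16 =342
r59=111011 pc5: +32 =374
r60=111100 pc4: +16 =390
r61=111101 pc5: +32 =422

Answer: 422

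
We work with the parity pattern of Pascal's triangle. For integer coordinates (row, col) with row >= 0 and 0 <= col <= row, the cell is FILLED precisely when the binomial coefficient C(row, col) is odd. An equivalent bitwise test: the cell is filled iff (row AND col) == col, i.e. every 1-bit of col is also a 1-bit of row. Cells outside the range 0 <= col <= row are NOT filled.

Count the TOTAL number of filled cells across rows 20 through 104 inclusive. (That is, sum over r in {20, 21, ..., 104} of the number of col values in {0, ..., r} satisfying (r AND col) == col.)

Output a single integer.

Answer: 1232

Derivation:
r20=10100 pc2: +4 =4
r21=10101 pc3: +8 =12
r22=10110 pc3: +8 =20
r23=10111 pc4: +16 =36
r24=11000 pc2: +4 =40
r25=11001 pc3: +8 =48
r26=11010 pc3: +8 =56
r27=11011 pc4: +16 =72
r28=11100 pc3: +8 =80
r29=11101 pc4: +16 =96
r30=11110 pc4: +16 =112
r31=11111 pc5: +32 =144
r32=100000 pc1: +2 =146
r33=100001 pc2: +4 =150
r34=100010 pc2: +4 =154
r35=100011 pc3: +8 =162
r36=100100 pc2: +4 =166
r37=100101 pc3: +8 =174
r38=100110 pc3: +8 =182
r39=100111 pc4: +16 =198
r40=101000 pc2: +4 =202
r41=101001 pc3: +8 =210
r42=101010 pc3: +8 =218
r43=101011 pc4: +16 =234
r44=101100 pc3: +8 =242
r45=101101 pc4: +16 =258
r46=101110 pc4: +16 =274
r47=101111 pc5: +32 =306
r48=110000 pc2: +4 =310
r49=110001 pc3: +8 =318
r50=110010 pc3: +8 =326
r51=110011 pc4: +16 =342
r52=110100 pc3: +8 =350
r53=110101 pc4: +16 =366
r54=110110 pc4: +16 =382
r55=110111 pc5: +32 =414
r56=111000 pc3: +8 =422
r57=111001 pc4: +16 =438
r58=111010 pc4: +16 =454
r59=111011 pc5: +32 =486
r60=111100 pc4: +16 =502
r61=111101 pc5: +32 =534
r62=111110 pc5: +32 =566
r63=111111 pc6: +64 =630
r64=1000000 pc1: +2 =632
r65=1000001 pc2: +4 =636
r66=1000010 pc2: +4 =640
r67=1000011 pc3: +8 =648
r68=1000100 pc2: +4 =652
r69=1000101 pc3: +8 =660
r70=1000110 pc3: +8 =668
r71=1000111 pc4: +16 =684
r72=1001000 pc2: +4 =688
r73=1001001 pc3: +8 =696
r74=1001010 pc3: +8 =704
r75=1001011 pc4: +16 =720
r76=1001100 pc3: +8 =728
r77=1001101 pc4: +16 =744
r78=1001110 pc4: +16 =760
r79=1001111 pc5: +32 =792
r80=1010000 pc2: +4 =796
r81=1010001 pc3: +8 =804
r82=1010010 pc3: +8 =812
r83=1010011 pc4: +16 =828
r84=1010100 pc3: +8 =836
r85=1010101 pc4: +16 =852
r86=1010110 pc4: +16 =868
r87=1010111 pc5: +32 =900
r88=1011000 pc3: +8 =908
r89=1011001 pc4: +16 =924
r90=1011010 pc4: +16 =940
r91=1011011 pc5: +32 =972
r92=1011100 pc4: +16 =988
r93=1011101 pc5: +32 =1020
r94=1011110 pc5: +32 =1052
r95=1011111 pc6: +64 =1116
r96=1100000 pc2: +4 =1120
r97=1100001 pc3: +8 =1128
r98=1100010 pc3: +8 =1136
r99=1100011 pc4: +16 =1152
r100=1100100 pc3: +8 =1160
r101=1100101 pc4: +16 =1176
r102=1100110 pc4: +16 =1192
r103=1100111 pc5: +32 =1224
r104=1101000 pc3: +8 =1232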